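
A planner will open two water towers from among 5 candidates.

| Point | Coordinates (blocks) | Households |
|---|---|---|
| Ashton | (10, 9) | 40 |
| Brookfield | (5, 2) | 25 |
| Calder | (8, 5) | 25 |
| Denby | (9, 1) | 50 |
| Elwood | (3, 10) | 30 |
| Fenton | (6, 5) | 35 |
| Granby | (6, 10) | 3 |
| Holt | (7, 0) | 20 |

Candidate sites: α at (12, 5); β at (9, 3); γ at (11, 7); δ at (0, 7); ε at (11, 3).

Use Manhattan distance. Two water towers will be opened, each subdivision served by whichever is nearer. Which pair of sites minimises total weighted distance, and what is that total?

Evaluate every pair (each demand assigned to the nearer of the two):
  {β, γ}: total = 1049
  {β, δ}: total = 1062
  {α, β}: total = 1235
  {β, ε}: total = 1275
  {γ, ε}: total = 1359
  {δ, ε}: total = 1372
  {α, ε}: total = 1518
  {α, δ}: total = 1557
  {γ, δ}: total = 1564
  {α, γ}: total = 1584
Best pair: {β, γ} with total 1049.

{β, γ}, total 1049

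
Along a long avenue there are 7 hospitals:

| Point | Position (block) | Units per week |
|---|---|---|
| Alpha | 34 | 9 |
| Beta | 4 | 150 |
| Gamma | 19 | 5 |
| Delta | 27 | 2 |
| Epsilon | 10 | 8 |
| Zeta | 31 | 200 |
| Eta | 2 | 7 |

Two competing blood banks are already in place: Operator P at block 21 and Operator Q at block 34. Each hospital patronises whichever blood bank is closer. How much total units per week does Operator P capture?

172

The indifferent point is the midpoint (21+34)/2 = 27.5; hospitals left of it (closer to Operator P at 21) go to Operator P, those right go to Operator Q.
  Eta at 2 (w=7) → Operator P
  Beta at 4 (w=150) → Operator P
  Epsilon at 10 (w=8) → Operator P
  Gamma at 19 (w=5) → Operator P
  Delta at 27 (w=2) → Operator P
  Zeta at 31 (w=200) → Operator Q
  Alpha at 34 (w=9) → Operator Q
Operator P captures 172; Operator Q captures 209.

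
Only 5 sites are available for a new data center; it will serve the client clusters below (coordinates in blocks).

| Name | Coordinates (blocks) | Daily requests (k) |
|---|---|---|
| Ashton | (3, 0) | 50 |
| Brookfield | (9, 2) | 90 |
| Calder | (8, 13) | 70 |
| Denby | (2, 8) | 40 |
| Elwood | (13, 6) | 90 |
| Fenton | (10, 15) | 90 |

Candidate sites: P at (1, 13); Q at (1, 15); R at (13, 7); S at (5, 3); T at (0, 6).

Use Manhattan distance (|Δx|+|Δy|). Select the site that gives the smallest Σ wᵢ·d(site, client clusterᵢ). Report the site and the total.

Total weighted distance at each candidate:
  P (1, 13): total = 5890
  Q (1, 15): total = 6390
  R (13, 7): total = 3990
  S (5, 3): total = 4450
  T (0, 6): total = 5710
Minimum is at R with total 3990 blocks.

R, total 3990 blocks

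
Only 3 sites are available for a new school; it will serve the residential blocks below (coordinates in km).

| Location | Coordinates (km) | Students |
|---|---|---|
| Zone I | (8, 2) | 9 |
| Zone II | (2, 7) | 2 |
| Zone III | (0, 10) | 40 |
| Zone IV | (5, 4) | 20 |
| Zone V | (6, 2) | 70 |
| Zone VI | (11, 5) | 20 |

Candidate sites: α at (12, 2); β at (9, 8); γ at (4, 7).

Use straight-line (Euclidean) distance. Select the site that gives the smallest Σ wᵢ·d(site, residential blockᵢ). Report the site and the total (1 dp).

γ, total 847.4 km

Total weighted distance at each candidate:
  α (12, 2): total = 1264.1
  β (9, 8): total = 1092.5
  γ (4, 7): total = 847.4
Minimum is at γ with total 847.4 km.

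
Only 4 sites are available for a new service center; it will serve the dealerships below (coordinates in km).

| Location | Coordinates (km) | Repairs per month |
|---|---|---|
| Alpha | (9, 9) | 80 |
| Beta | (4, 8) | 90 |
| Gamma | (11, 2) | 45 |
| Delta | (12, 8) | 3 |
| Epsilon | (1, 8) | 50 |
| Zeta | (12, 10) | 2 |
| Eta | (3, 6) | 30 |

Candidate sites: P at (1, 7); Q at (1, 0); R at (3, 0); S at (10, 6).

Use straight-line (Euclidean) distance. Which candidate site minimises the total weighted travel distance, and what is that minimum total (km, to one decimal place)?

P, total 1620.4 km

Total weighted distance at each candidate:
  P (1, 7): total = 1620.4
  Q (1, 0): total = 2851.5
  R (3, 0): total = 2617.4
  S (10, 6): total = 1696.1
Minimum is at P with total 1620.4 km.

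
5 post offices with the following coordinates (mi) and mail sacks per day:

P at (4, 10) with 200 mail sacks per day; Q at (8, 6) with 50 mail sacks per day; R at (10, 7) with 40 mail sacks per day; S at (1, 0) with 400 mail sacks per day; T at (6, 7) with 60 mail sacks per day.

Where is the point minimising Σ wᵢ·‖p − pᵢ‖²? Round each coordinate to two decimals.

(3.15, 4.00)

The minimiser of Σwᵢ‖p−pᵢ‖² is the weighted centroid p* = (Σwᵢpᵢ)/(Σwᵢ).
Σwᵢ = 750.
Σwᵢxᵢ = 200·4 + 50·8 + 40·10 + 400·1 + 60·6 = 2360.
Σwᵢyᵢ = 200·10 + 50·6 + 40·7 + 400·0 + 60·7 = 3000.
x* = 2360/750 = 3.15, y* = 3000/750 = 4.00.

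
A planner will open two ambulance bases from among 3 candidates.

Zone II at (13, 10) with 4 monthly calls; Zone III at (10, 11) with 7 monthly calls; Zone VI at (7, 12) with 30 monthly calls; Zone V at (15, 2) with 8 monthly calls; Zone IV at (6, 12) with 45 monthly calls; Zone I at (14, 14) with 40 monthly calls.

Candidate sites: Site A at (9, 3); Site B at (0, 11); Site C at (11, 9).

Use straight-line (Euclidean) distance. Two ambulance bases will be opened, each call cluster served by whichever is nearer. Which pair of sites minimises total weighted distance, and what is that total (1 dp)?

Evaluate every pair (each demand assigned to the nearer of the two):
  {Site A, Site C}: total = 718.9
  {Site B, Site C}: total = 734.7
  {Site A, Site B}: total = 1106.5
Best pair: {Site A, Site C} with total 718.9.

{Site A, Site C}, total 718.9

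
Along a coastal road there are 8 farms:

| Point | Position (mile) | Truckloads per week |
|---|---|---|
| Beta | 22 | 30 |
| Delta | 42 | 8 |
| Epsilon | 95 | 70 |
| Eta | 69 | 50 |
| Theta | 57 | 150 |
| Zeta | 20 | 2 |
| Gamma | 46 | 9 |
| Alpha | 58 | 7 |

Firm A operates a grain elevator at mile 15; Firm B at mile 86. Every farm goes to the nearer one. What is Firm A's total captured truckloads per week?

49

The indifferent point is the midpoint (15+86)/2 = 50.5; farms left of it (closer to Firm A at 15) go to Firm A, those right go to Firm B.
  Zeta at 20 (w=2) → Firm A
  Beta at 22 (w=30) → Firm A
  Delta at 42 (w=8) → Firm A
  Gamma at 46 (w=9) → Firm A
  Theta at 57 (w=150) → Firm B
  Alpha at 58 (w=7) → Firm B
  Eta at 69 (w=50) → Firm B
  Epsilon at 95 (w=70) → Firm B
Firm A captures 49; Firm B captures 277.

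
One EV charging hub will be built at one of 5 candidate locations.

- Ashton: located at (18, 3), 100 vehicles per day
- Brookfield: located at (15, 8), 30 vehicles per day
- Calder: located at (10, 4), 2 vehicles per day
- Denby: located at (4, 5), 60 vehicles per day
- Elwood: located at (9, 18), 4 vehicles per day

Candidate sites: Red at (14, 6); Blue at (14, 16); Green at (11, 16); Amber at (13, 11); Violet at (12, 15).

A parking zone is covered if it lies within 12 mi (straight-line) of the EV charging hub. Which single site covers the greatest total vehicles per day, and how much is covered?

Amber, covering 196

Coverage radius r = 12 mi; a point is covered iff (Δx)²+(Δy)² ≤ 12² = 144.
  Red (14, 6): covers {Ashton, Brookfield, Calder, Denby} → 192
  Blue (14, 16): covers {Brookfield, Elwood} → 34
  Green (11, 16): covers {Brookfield, Elwood} → 34
  Amber (13, 11): covers {Ashton, Brookfield, Calder, Denby, Elwood} → 196
  Violet (12, 15): covers {Brookfield, Calder, Elwood} → 36
Maximum coverage at Amber: 196 vehicles per day.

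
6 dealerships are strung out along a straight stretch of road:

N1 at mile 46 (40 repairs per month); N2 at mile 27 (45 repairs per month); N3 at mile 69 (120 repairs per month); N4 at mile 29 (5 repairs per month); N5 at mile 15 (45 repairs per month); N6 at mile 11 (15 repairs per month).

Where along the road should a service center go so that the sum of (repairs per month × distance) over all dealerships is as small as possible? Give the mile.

For a sum of weighted absolute distances on a line, the optimum is the weighted median (not the mean). Total weight W = 270; half-weight = 135.
Sort by position and accumulate weight:
  mile 11 (N6, w=15) → cum 15
  mile 15 (N5, w=45) → cum 60
  mile 27 (N2, w=45) → cum 105
  mile 29 (N4, w=5) → cum 110
  mile 46 (N1, w=40) → cum 150  ≥ 135 → median here
  mile 69 (N3, w=120) → cum 270
Optimal location: mile 46.

x = 46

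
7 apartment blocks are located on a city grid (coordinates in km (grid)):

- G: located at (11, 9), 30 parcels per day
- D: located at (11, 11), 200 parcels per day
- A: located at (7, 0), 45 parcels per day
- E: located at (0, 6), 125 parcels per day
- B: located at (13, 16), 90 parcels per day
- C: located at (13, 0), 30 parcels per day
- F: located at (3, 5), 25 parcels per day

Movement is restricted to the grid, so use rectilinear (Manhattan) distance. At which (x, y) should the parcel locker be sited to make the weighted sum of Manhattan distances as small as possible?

Manhattan distance separates: Σwᵢ(|x−xᵢ|+|y−yᵢ|) = Σwᵢ|x−xᵢ| + Σwᵢ|y−yᵢ|, so x and y are optimised independently as 1-D weighted medians.
Total weight W = 545; half = 272.5.
x-coordinate, sorted with cumulative weight:
  x=0 (E, w=125) cum 125
  x=3 (F, w=25) cum 150
  x=7 (A, w=45) cum 195
  x=11 (G, w=30) cum 225
  x=11 (D, w=200) cum 425  ← median
  x=13 (B, w=90) cum 515
  x=13 (C, w=30) cum 545
⇒ x* = 11
y-coordinate, sorted with cumulative weight:
  y=0 (A, w=45) cum 45
  y=0 (C, w=30) cum 75
  y=5 (F, w=25) cum 100
  y=6 (E, w=125) cum 225
  y=9 (G, w=30) cum 255
  y=11 (D, w=200) cum 455  ← median
  y=16 (B, w=90) cum 545
⇒ y* = 11

(11, 11)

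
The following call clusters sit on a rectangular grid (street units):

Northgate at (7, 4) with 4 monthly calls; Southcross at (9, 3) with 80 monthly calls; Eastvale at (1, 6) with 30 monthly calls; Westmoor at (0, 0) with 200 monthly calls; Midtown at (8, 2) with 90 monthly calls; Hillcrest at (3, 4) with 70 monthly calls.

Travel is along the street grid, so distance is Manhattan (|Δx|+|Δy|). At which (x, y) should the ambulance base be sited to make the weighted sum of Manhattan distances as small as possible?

(3, 2)

Manhattan distance separates: Σwᵢ(|x−xᵢ|+|y−yᵢ|) = Σwᵢ|x−xᵢ| + Σwᵢ|y−yᵢ|, so x and y are optimised independently as 1-D weighted medians.
Total weight W = 474; half = 237.
x-coordinate, sorted with cumulative weight:
  x=0 (Westmoor, w=200) cum 200
  x=1 (Eastvale, w=30) cum 230
  x=3 (Hillcrest, w=70) cum 300  ← median
  x=7 (Northgate, w=4) cum 304
  x=8 (Midtown, w=90) cum 394
  x=9 (Southcross, w=80) cum 474
⇒ x* = 3
y-coordinate, sorted with cumulative weight:
  y=0 (Westmoor, w=200) cum 200
  y=2 (Midtown, w=90) cum 290  ← median
  y=3 (Southcross, w=80) cum 370
  y=4 (Northgate, w=4) cum 374
  y=4 (Hillcrest, w=70) cum 444
  y=6 (Eastvale, w=30) cum 474
⇒ y* = 2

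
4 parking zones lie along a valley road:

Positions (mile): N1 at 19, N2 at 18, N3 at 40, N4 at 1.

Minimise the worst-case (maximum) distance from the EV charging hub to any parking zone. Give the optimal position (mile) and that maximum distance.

location 20.5, max distance 19.5

The 1-center on a line is the midpoint of the two extreme points: leftmost at 1, rightmost at 40.
Optimal location = (1 + 40)/2 = 20.5; maximum distance = (40 − 1)/2 = 19.5.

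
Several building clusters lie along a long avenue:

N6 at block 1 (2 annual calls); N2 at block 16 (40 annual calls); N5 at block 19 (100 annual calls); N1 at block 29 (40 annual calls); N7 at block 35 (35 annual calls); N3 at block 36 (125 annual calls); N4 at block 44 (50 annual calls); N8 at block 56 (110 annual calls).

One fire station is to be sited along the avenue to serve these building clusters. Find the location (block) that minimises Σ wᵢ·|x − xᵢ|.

For a sum of weighted absolute distances on a line, the optimum is the weighted median (not the mean). Total weight W = 502; half-weight = 251.
Sort by position and accumulate weight:
  block 1 (N6, w=2) → cum 2
  block 16 (N2, w=40) → cum 42
  block 19 (N5, w=100) → cum 142
  block 29 (N1, w=40) → cum 182
  block 35 (N7, w=35) → cum 217
  block 36 (N3, w=125) → cum 342  ≥ 251 → median here
  block 44 (N4, w=50) → cum 392
  block 56 (N8, w=110) → cum 502
Optimal location: block 36.

x = 36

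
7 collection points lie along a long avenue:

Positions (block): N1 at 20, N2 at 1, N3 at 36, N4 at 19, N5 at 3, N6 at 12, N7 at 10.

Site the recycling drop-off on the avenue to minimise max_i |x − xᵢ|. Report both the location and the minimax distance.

The 1-center on a line is the midpoint of the two extreme points: leftmost at 1, rightmost at 36.
Optimal location = (1 + 36)/2 = 18.5; maximum distance = (36 − 1)/2 = 17.5.

location 18.5, max distance 17.5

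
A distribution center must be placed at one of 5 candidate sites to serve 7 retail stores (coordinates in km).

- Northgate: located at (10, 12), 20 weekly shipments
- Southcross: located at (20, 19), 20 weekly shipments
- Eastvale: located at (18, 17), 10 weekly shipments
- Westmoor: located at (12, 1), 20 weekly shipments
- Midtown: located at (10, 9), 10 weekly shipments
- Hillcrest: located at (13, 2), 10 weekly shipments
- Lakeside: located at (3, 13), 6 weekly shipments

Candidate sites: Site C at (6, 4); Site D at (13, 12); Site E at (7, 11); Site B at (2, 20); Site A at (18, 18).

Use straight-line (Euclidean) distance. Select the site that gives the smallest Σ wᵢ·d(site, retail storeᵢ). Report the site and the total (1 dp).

Site D, total 752.3 km

Total weighted distance at each candidate:
  Site C (6, 4): total = 1094.1
  Site D (13, 12): total = 752.3
  Site E (7, 11): total = 888.5
  Site B (2, 20): total = 1568.4
  Site A (18, 18): total = 998.2
Minimum is at Site D with total 752.3 km.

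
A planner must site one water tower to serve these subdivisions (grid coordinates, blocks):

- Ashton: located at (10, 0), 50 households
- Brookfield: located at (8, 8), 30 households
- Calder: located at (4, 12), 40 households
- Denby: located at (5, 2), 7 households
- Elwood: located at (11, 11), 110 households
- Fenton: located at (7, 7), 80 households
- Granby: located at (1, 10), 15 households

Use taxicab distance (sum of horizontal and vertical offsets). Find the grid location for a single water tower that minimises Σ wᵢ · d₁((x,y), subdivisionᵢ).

(8, 8)

Manhattan distance separates: Σwᵢ(|x−xᵢ|+|y−yᵢ|) = Σwᵢ|x−xᵢ| + Σwᵢ|y−yᵢ|, so x and y are optimised independently as 1-D weighted medians.
Total weight W = 332; half = 166.
x-coordinate, sorted with cumulative weight:
  x=1 (Granby, w=15) cum 15
  x=4 (Calder, w=40) cum 55
  x=5 (Denby, w=7) cum 62
  x=7 (Fenton, w=80) cum 142
  x=8 (Brookfield, w=30) cum 172  ← median
  x=10 (Ashton, w=50) cum 222
  x=11 (Elwood, w=110) cum 332
⇒ x* = 8
y-coordinate, sorted with cumulative weight:
  y=0 (Ashton, w=50) cum 50
  y=2 (Denby, w=7) cum 57
  y=7 (Fenton, w=80) cum 137
  y=8 (Brookfield, w=30) cum 167  ← median
  y=10 (Granby, w=15) cum 182
  y=11 (Elwood, w=110) cum 292
  y=12 (Calder, w=40) cum 332
⇒ y* = 8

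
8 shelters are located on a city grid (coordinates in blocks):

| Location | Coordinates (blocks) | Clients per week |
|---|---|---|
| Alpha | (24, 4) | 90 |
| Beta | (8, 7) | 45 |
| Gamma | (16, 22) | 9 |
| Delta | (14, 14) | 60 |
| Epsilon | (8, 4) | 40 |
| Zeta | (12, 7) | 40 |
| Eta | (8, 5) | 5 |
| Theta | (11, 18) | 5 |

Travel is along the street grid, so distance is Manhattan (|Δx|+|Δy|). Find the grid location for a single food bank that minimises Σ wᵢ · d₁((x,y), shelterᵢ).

(14, 7)

Manhattan distance separates: Σwᵢ(|x−xᵢ|+|y−yᵢ|) = Σwᵢ|x−xᵢ| + Σwᵢ|y−yᵢ|, so x and y are optimised independently as 1-D weighted medians.
Total weight W = 294; half = 147.
x-coordinate, sorted with cumulative weight:
  x=8 (Beta, w=45) cum 45
  x=8 (Epsilon, w=40) cum 85
  x=8 (Eta, w=5) cum 90
  x=11 (Theta, w=5) cum 95
  x=12 (Zeta, w=40) cum 135
  x=14 (Delta, w=60) cum 195  ← median
  x=16 (Gamma, w=9) cum 204
  x=24 (Alpha, w=90) cum 294
⇒ x* = 14
y-coordinate, sorted with cumulative weight:
  y=4 (Alpha, w=90) cum 90
  y=4 (Epsilon, w=40) cum 130
  y=5 (Eta, w=5) cum 135
  y=7 (Beta, w=45) cum 180  ← median
  y=7 (Zeta, w=40) cum 220
  y=14 (Delta, w=60) cum 280
  y=18 (Theta, w=5) cum 285
  y=22 (Gamma, w=9) cum 294
⇒ y* = 7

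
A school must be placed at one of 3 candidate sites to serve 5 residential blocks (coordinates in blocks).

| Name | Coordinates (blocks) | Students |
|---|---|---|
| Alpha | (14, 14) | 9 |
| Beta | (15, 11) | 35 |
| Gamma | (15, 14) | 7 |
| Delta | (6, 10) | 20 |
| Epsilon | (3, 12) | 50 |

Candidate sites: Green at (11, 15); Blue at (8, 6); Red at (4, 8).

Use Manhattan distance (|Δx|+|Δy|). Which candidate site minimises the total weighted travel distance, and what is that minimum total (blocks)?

Red, total 1083 blocks

Total weighted distance at each candidate:
  Green (11, 15): total = 1101
  Blue (8, 6): total = 1321
  Red (4, 8): total = 1083
Minimum is at Red with total 1083 blocks.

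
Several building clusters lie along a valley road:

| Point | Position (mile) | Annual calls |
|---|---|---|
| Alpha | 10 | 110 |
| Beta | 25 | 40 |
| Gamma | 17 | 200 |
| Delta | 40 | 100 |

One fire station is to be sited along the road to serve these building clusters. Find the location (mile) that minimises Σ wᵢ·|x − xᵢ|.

x = 17

For a sum of weighted absolute distances on a line, the optimum is the weighted median (not the mean). Total weight W = 450; half-weight = 225.
Sort by position and accumulate weight:
  mile 10 (Alpha, w=110) → cum 110
  mile 17 (Gamma, w=200) → cum 310  ≥ 225 → median here
  mile 25 (Beta, w=40) → cum 350
  mile 40 (Delta, w=100) → cum 450
Optimal location: mile 17.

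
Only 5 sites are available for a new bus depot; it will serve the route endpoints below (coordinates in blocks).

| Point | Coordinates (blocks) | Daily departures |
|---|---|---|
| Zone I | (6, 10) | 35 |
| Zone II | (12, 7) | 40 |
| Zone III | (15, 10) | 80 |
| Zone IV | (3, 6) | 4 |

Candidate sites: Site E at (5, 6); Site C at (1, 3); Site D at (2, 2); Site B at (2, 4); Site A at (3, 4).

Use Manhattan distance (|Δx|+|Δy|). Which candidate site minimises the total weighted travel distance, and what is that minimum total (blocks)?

Site E, total 1623 blocks

Total weighted distance at each candidate:
  Site E (5, 6): total = 1623
  Site C (1, 3): total = 2720
  Site D (2, 2): total = 2720
  Site B (2, 4): total = 2402
  Site A (3, 4): total = 2243
Minimum is at Site E with total 1623 blocks.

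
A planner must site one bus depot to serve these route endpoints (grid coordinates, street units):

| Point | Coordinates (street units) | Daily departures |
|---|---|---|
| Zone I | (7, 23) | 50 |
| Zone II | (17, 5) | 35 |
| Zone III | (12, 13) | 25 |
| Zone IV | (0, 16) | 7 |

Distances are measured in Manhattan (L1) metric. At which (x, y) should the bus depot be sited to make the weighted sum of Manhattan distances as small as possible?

Manhattan distance separates: Σwᵢ(|x−xᵢ|+|y−yᵢ|) = Σwᵢ|x−xᵢ| + Σwᵢ|y−yᵢ|, so x and y are optimised independently as 1-D weighted medians.
Total weight W = 117; half = 58.5.
x-coordinate, sorted with cumulative weight:
  x=0 (Zone IV, w=7) cum 7
  x=7 (Zone I, w=50) cum 57
  x=12 (Zone III, w=25) cum 82  ← median
  x=17 (Zone II, w=35) cum 117
⇒ x* = 12
y-coordinate, sorted with cumulative weight:
  y=5 (Zone II, w=35) cum 35
  y=13 (Zone III, w=25) cum 60  ← median
  y=16 (Zone IV, w=7) cum 67
  y=23 (Zone I, w=50) cum 117
⇒ y* = 13

(12, 13)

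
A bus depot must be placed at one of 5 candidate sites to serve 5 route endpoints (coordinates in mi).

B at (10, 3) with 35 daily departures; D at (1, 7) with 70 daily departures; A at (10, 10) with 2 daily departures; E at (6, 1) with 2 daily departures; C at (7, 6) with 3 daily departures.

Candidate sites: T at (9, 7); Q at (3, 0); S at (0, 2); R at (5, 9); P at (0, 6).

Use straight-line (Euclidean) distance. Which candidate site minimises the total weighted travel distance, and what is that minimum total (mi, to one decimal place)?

P, total 522.6 mi

Total weighted distance at each candidate:
  T (9, 7): total = 730.8
  Q (3, 0): total = 828.5
  S (0, 2): total = 770.6
  R (5, 9): total = 623.5
  P (0, 6): total = 522.6
Minimum is at P with total 522.6 mi.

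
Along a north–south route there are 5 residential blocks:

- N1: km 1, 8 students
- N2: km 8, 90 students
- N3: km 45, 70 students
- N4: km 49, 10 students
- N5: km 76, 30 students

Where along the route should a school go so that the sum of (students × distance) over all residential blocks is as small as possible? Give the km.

x = 45

For a sum of weighted absolute distances on a line, the optimum is the weighted median (not the mean). Total weight W = 208; half-weight = 104.
Sort by position and accumulate weight:
  km 1 (N1, w=8) → cum 8
  km 8 (N2, w=90) → cum 98
  km 45 (N3, w=70) → cum 168  ≥ 104 → median here
  km 49 (N4, w=10) → cum 178
  km 76 (N5, w=30) → cum 208
Optimal location: km 45.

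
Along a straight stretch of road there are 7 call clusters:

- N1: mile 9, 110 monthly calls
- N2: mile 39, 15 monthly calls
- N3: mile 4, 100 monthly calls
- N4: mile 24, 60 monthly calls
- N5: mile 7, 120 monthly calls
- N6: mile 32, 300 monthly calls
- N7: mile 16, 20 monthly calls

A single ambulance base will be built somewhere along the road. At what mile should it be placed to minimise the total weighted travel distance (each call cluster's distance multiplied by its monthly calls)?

For a sum of weighted absolute distances on a line, the optimum is the weighted median (not the mean). Total weight W = 725; half-weight = 362.5.
Sort by position and accumulate weight:
  mile 4 (N3, w=100) → cum 100
  mile 7 (N5, w=120) → cum 220
  mile 9 (N1, w=110) → cum 330
  mile 16 (N7, w=20) → cum 350
  mile 24 (N4, w=60) → cum 410  ≥ 362.5 → median here
  mile 32 (N6, w=300) → cum 710
  mile 39 (N2, w=15) → cum 725
Optimal location: mile 24.

x = 24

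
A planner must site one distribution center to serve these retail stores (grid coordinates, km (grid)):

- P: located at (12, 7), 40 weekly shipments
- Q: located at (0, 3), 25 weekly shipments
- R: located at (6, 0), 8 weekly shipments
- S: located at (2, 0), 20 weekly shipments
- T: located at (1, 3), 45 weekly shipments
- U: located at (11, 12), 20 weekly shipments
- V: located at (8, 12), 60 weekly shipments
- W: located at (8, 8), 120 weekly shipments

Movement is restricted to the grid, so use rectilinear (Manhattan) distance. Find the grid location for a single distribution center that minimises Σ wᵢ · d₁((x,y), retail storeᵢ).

(8, 8)

Manhattan distance separates: Σwᵢ(|x−xᵢ|+|y−yᵢ|) = Σwᵢ|x−xᵢ| + Σwᵢ|y−yᵢ|, so x and y are optimised independently as 1-D weighted medians.
Total weight W = 338; half = 169.
x-coordinate, sorted with cumulative weight:
  x=0 (Q, w=25) cum 25
  x=1 (T, w=45) cum 70
  x=2 (S, w=20) cum 90
  x=6 (R, w=8) cum 98
  x=8 (V, w=60) cum 158
  x=8 (W, w=120) cum 278  ← median
  x=11 (U, w=20) cum 298
  x=12 (P, w=40) cum 338
⇒ x* = 8
y-coordinate, sorted with cumulative weight:
  y=0 (R, w=8) cum 8
  y=0 (S, w=20) cum 28
  y=3 (Q, w=25) cum 53
  y=3 (T, w=45) cum 98
  y=7 (P, w=40) cum 138
  y=8 (W, w=120) cum 258  ← median
  y=12 (U, w=20) cum 278
  y=12 (V, w=60) cum 338
⇒ y* = 8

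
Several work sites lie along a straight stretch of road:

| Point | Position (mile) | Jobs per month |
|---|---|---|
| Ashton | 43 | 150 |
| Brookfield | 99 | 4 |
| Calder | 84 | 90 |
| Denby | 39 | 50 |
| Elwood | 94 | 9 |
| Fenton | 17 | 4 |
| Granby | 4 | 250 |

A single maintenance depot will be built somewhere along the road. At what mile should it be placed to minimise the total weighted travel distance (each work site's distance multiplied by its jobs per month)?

x = 39

For a sum of weighted absolute distances on a line, the optimum is the weighted median (not the mean). Total weight W = 557; half-weight = 278.5.
Sort by position and accumulate weight:
  mile 4 (Granby, w=250) → cum 250
  mile 17 (Fenton, w=4) → cum 254
  mile 39 (Denby, w=50) → cum 304  ≥ 278.5 → median here
  mile 43 (Ashton, w=150) → cum 454
  mile 84 (Calder, w=90) → cum 544
  mile 94 (Elwood, w=9) → cum 553
  mile 99 (Brookfield, w=4) → cum 557
Optimal location: mile 39.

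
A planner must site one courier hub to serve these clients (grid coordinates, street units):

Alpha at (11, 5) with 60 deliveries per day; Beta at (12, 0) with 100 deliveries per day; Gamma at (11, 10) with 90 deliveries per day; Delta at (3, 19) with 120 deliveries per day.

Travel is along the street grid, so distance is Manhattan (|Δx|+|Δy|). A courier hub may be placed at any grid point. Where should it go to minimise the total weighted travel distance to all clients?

Manhattan distance separates: Σwᵢ(|x−xᵢ|+|y−yᵢ|) = Σwᵢ|x−xᵢ| + Σwᵢ|y−yᵢ|, so x and y are optimised independently as 1-D weighted medians.
Total weight W = 370; half = 185.
x-coordinate, sorted with cumulative weight:
  x=3 (Delta, w=120) cum 120
  x=11 (Alpha, w=60) cum 180
  x=11 (Gamma, w=90) cum 270  ← median
  x=12 (Beta, w=100) cum 370
⇒ x* = 11
y-coordinate, sorted with cumulative weight:
  y=0 (Beta, w=100) cum 100
  y=5 (Alpha, w=60) cum 160
  y=10 (Gamma, w=90) cum 250  ← median
  y=19 (Delta, w=120) cum 370
⇒ y* = 10

(11, 10)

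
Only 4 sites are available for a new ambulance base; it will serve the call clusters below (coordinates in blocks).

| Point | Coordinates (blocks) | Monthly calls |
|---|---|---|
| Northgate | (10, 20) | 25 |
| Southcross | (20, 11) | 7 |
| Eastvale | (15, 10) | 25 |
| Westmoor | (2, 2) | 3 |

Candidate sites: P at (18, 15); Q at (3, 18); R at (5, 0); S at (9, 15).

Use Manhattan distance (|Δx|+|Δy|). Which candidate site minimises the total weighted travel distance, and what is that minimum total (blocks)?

Total weighted distance at each candidate:
  P (18, 15): total = 654
  Q (3, 18): total = 944
  R (5, 0): total = 1322
  S (9, 15): total = 590
Minimum is at S with total 590 blocks.

S, total 590 blocks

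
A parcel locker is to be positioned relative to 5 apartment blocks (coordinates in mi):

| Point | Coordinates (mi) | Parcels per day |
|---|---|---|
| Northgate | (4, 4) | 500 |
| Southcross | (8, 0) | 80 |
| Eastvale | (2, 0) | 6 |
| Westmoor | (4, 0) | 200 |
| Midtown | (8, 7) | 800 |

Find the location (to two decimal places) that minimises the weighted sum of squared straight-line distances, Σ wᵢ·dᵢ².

The minimiser of Σwᵢ‖p−pᵢ‖² is the weighted centroid p* = (Σwᵢpᵢ)/(Σwᵢ).
Σwᵢ = 1586.
Σwᵢxᵢ = 500·4 + 80·8 + 6·2 + 200·4 + 800·8 = 9852.
Σwᵢyᵢ = 500·4 + 80·0 + 6·0 + 200·0 + 800·7 = 7600.
x* = 9852/1586 = 6.21, y* = 7600/1586 = 4.79.

(6.21, 4.79)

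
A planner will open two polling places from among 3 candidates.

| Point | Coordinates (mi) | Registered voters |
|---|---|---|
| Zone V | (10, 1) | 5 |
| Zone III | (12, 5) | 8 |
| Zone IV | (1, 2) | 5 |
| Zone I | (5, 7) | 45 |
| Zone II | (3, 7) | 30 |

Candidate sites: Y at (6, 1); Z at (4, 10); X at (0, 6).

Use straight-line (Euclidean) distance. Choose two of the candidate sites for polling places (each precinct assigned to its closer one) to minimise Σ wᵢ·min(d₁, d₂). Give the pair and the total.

{Y, Z}, total 340.4

Evaluate every pair (each demand assigned to the nearer of the two):
  {Y, Z}: total = 340.4
  {Z, X}: total = 387.3
  {Y, X}: total = 422.6
Best pair: {Y, Z} with total 340.4.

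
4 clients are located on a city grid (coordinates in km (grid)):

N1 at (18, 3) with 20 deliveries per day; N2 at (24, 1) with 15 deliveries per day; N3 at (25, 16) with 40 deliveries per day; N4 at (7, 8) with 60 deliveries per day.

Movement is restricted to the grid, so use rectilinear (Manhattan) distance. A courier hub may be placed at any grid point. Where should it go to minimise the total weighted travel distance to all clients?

(18, 8)

Manhattan distance separates: Σwᵢ(|x−xᵢ|+|y−yᵢ|) = Σwᵢ|x−xᵢ| + Σwᵢ|y−yᵢ|, so x and y are optimised independently as 1-D weighted medians.
Total weight W = 135; half = 67.5.
x-coordinate, sorted with cumulative weight:
  x=7 (N4, w=60) cum 60
  x=18 (N1, w=20) cum 80  ← median
  x=24 (N2, w=15) cum 95
  x=25 (N3, w=40) cum 135
⇒ x* = 18
y-coordinate, sorted with cumulative weight:
  y=1 (N2, w=15) cum 15
  y=3 (N1, w=20) cum 35
  y=8 (N4, w=60) cum 95  ← median
  y=16 (N3, w=40) cum 135
⇒ y* = 8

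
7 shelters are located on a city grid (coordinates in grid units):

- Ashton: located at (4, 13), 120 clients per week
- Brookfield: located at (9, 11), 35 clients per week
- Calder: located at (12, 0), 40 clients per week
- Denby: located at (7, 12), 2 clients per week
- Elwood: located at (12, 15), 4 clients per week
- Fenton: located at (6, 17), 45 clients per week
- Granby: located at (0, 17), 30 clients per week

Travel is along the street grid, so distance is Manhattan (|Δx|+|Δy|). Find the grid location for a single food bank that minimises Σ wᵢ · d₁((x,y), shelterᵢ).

(4, 13)

Manhattan distance separates: Σwᵢ(|x−xᵢ|+|y−yᵢ|) = Σwᵢ|x−xᵢ| + Σwᵢ|y−yᵢ|, so x and y are optimised independently as 1-D weighted medians.
Total weight W = 276; half = 138.
x-coordinate, sorted with cumulative weight:
  x=0 (Granby, w=30) cum 30
  x=4 (Ashton, w=120) cum 150  ← median
  x=6 (Fenton, w=45) cum 195
  x=7 (Denby, w=2) cum 197
  x=9 (Brookfield, w=35) cum 232
  x=12 (Calder, w=40) cum 272
  x=12 (Elwood, w=4) cum 276
⇒ x* = 4
y-coordinate, sorted with cumulative weight:
  y=0 (Calder, w=40) cum 40
  y=11 (Brookfield, w=35) cum 75
  y=12 (Denby, w=2) cum 77
  y=13 (Ashton, w=120) cum 197  ← median
  y=15 (Elwood, w=4) cum 201
  y=17 (Fenton, w=45) cum 246
  y=17 (Granby, w=30) cum 276
⇒ y* = 13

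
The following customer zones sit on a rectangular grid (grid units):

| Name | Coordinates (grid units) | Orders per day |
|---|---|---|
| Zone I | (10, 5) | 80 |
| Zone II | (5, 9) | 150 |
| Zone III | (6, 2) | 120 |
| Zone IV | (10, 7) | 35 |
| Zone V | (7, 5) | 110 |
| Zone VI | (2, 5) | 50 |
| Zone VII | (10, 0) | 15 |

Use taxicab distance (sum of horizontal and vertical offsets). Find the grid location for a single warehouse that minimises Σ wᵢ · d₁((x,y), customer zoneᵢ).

Manhattan distance separates: Σwᵢ(|x−xᵢ|+|y−yᵢ|) = Σwᵢ|x−xᵢ| + Σwᵢ|y−yᵢ|, so x and y are optimised independently as 1-D weighted medians.
Total weight W = 560; half = 280.
x-coordinate, sorted with cumulative weight:
  x=2 (Zone VI, w=50) cum 50
  x=5 (Zone II, w=150) cum 200
  x=6 (Zone III, w=120) cum 320  ← median
  x=7 (Zone V, w=110) cum 430
  x=10 (Zone I, w=80) cum 510
  x=10 (Zone IV, w=35) cum 545
  x=10 (Zone VII, w=15) cum 560
⇒ x* = 6
y-coordinate, sorted with cumulative weight:
  y=0 (Zone VII, w=15) cum 15
  y=2 (Zone III, w=120) cum 135
  y=5 (Zone I, w=80) cum 215
  y=5 (Zone V, w=110) cum 325  ← median
  y=5 (Zone VI, w=50) cum 375
  y=7 (Zone IV, w=35) cum 410
  y=9 (Zone II, w=150) cum 560
⇒ y* = 5

(6, 5)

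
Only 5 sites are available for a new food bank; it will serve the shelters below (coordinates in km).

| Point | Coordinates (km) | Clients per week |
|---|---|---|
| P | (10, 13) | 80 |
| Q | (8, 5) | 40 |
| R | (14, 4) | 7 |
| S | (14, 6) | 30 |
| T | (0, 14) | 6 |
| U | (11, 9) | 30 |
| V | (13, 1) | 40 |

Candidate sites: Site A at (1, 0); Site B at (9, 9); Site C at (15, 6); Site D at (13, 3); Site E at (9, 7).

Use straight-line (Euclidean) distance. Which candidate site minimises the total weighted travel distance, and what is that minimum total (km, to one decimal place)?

Site B, total 1198.7 km

Total weighted distance at each candidate:
  Site A (1, 0): total = 3103.2
  Site B (9, 9): total = 1198.7
  Site C (15, 6): total = 1484.1
  Site D (13, 3): total = 1527.3
  Site E (9, 7): total = 1211.6
Minimum is at Site B with total 1198.7 km.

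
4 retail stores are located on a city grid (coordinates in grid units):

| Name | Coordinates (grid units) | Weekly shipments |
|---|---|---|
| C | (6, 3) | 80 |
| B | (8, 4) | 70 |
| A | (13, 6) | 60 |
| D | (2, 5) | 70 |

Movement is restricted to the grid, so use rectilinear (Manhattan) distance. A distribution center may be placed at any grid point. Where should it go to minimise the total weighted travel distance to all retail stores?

(6, 4)

Manhattan distance separates: Σwᵢ(|x−xᵢ|+|y−yᵢ|) = Σwᵢ|x−xᵢ| + Σwᵢ|y−yᵢ|, so x and y are optimised independently as 1-D weighted medians.
Total weight W = 280; half = 140.
x-coordinate, sorted with cumulative weight:
  x=2 (D, w=70) cum 70
  x=6 (C, w=80) cum 150  ← median
  x=8 (B, w=70) cum 220
  x=13 (A, w=60) cum 280
⇒ x* = 6
y-coordinate, sorted with cumulative weight:
  y=3 (C, w=80) cum 80
  y=4 (B, w=70) cum 150  ← median
  y=5 (D, w=70) cum 220
  y=6 (A, w=60) cum 280
⇒ y* = 4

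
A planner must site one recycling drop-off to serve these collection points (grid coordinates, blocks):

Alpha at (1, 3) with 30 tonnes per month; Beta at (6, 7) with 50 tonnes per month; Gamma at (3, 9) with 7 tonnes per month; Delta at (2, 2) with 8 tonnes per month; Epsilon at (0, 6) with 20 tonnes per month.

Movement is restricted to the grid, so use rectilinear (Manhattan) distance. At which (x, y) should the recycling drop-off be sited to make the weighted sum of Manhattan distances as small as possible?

Manhattan distance separates: Σwᵢ(|x−xᵢ|+|y−yᵢ|) = Σwᵢ|x−xᵢ| + Σwᵢ|y−yᵢ|, so x and y are optimised independently as 1-D weighted medians.
Total weight W = 115; half = 57.5.
x-coordinate, sorted with cumulative weight:
  x=0 (Epsilon, w=20) cum 20
  x=1 (Alpha, w=30) cum 50
  x=2 (Delta, w=8) cum 58  ← median
  x=3 (Gamma, w=7) cum 65
  x=6 (Beta, w=50) cum 115
⇒ x* = 2
y-coordinate, sorted with cumulative weight:
  y=2 (Delta, w=8) cum 8
  y=3 (Alpha, w=30) cum 38
  y=6 (Epsilon, w=20) cum 58  ← median
  y=7 (Beta, w=50) cum 108
  y=9 (Gamma, w=7) cum 115
⇒ y* = 6

(2, 6)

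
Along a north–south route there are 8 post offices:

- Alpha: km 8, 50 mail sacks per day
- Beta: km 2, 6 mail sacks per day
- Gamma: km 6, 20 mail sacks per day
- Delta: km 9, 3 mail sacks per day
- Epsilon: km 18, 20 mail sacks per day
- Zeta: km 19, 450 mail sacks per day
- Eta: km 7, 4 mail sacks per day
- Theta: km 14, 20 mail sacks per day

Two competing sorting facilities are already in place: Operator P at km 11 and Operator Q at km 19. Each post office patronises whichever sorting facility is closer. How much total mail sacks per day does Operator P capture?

103

The indifferent point is the midpoint (11+19)/2 = 15; post offices left of it (closer to Operator P at 11) go to Operator P, those right go to Operator Q.
  Beta at 2 (w=6) → Operator P
  Gamma at 6 (w=20) → Operator P
  Eta at 7 (w=4) → Operator P
  Alpha at 8 (w=50) → Operator P
  Delta at 9 (w=3) → Operator P
  Theta at 14 (w=20) → Operator P
  Epsilon at 18 (w=20) → Operator Q
  Zeta at 19 (w=450) → Operator Q
Operator P captures 103; Operator Q captures 470.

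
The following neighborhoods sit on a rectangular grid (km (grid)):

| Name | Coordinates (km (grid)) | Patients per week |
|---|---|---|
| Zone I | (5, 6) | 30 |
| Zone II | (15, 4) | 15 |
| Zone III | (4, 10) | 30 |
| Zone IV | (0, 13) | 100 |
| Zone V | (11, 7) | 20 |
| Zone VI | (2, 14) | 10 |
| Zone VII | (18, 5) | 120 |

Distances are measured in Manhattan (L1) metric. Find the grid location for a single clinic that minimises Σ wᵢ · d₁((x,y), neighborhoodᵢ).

(5, 6)

Manhattan distance separates: Σwᵢ(|x−xᵢ|+|y−yᵢ|) = Σwᵢ|x−xᵢ| + Σwᵢ|y−yᵢ|, so x and y are optimised independently as 1-D weighted medians.
Total weight W = 325; half = 162.5.
x-coordinate, sorted with cumulative weight:
  x=0 (Zone IV, w=100) cum 100
  x=2 (Zone VI, w=10) cum 110
  x=4 (Zone III, w=30) cum 140
  x=5 (Zone I, w=30) cum 170  ← median
  x=11 (Zone V, w=20) cum 190
  x=15 (Zone II, w=15) cum 205
  x=18 (Zone VII, w=120) cum 325
⇒ x* = 5
y-coordinate, sorted with cumulative weight:
  y=4 (Zone II, w=15) cum 15
  y=5 (Zone VII, w=120) cum 135
  y=6 (Zone I, w=30) cum 165  ← median
  y=7 (Zone V, w=20) cum 185
  y=10 (Zone III, w=30) cum 215
  y=13 (Zone IV, w=100) cum 315
  y=14 (Zone VI, w=10) cum 325
⇒ y* = 6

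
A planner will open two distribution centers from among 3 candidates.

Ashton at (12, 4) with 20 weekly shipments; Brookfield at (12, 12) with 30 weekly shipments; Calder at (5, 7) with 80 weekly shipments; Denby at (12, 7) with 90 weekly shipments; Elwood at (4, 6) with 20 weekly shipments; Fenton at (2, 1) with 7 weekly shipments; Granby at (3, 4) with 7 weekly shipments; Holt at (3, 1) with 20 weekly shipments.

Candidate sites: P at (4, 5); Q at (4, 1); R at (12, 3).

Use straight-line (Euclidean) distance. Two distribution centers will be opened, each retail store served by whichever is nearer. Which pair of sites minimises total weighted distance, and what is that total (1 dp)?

Evaluate every pair (each demand assigned to the nearer of the two):
  {P, R}: total = 972.6
  {Q, R}: total = 1292.8
  {P, Q}: total = 1465.1
Best pair: {P, R} with total 972.6.

{P, R}, total 972.6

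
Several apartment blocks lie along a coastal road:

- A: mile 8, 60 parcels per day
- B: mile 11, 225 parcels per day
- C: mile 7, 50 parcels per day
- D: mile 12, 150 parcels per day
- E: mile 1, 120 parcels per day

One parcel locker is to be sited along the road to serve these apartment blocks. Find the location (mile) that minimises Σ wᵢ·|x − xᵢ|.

x = 11

For a sum of weighted absolute distances on a line, the optimum is the weighted median (not the mean). Total weight W = 605; half-weight = 302.5.
Sort by position and accumulate weight:
  mile 1 (E, w=120) → cum 120
  mile 7 (C, w=50) → cum 170
  mile 8 (A, w=60) → cum 230
  mile 11 (B, w=225) → cum 455  ≥ 302.5 → median here
  mile 12 (D, w=150) → cum 605
Optimal location: mile 11.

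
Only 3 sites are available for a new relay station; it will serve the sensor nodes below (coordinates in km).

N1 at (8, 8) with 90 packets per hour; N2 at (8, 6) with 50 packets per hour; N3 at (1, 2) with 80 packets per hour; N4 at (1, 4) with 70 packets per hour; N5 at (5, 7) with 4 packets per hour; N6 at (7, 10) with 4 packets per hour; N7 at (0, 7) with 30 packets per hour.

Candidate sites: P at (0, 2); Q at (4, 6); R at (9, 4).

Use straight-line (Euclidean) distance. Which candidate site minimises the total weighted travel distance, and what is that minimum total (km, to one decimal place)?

Q, total 1404.2 km

Total weighted distance at each candidate:
  P (0, 2): total = 1804.5
  Q (4, 6): total = 1404.2
  R (9, 4): total = 2032.5
Minimum is at Q with total 1404.2 km.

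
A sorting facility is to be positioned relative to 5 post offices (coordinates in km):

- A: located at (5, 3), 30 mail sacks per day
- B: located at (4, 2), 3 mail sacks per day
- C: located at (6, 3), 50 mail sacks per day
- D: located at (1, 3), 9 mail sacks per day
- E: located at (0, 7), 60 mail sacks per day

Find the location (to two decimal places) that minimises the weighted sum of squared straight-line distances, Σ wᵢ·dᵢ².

The minimiser of Σwᵢ‖p−pᵢ‖² is the weighted centroid p* = (Σwᵢpᵢ)/(Σwᵢ).
Σwᵢ = 152.
Σwᵢxᵢ = 30·5 + 3·4 + 50·6 + 9·1 + 60·0 = 471.
Σwᵢyᵢ = 30·3 + 3·2 + 50·3 + 9·3 + 60·7 = 693.
x* = 471/152 = 3.10, y* = 693/152 = 4.56.

(3.10, 4.56)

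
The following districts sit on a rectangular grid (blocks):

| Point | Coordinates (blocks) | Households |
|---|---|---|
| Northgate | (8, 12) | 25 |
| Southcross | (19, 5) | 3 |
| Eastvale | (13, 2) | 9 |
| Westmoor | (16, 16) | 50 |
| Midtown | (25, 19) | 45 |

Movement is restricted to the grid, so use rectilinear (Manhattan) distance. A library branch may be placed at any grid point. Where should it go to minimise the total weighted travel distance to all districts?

Manhattan distance separates: Σwᵢ(|x−xᵢ|+|y−yᵢ|) = Σwᵢ|x−xᵢ| + Σwᵢ|y−yᵢ|, so x and y are optimised independently as 1-D weighted medians.
Total weight W = 132; half = 66.
x-coordinate, sorted with cumulative weight:
  x=8 (Northgate, w=25) cum 25
  x=13 (Eastvale, w=9) cum 34
  x=16 (Westmoor, w=50) cum 84  ← median
  x=19 (Southcross, w=3) cum 87
  x=25 (Midtown, w=45) cum 132
⇒ x* = 16
y-coordinate, sorted with cumulative weight:
  y=2 (Eastvale, w=9) cum 9
  y=5 (Southcross, w=3) cum 12
  y=12 (Northgate, w=25) cum 37
  y=16 (Westmoor, w=50) cum 87  ← median
  y=19 (Midtown, w=45) cum 132
⇒ y* = 16

(16, 16)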